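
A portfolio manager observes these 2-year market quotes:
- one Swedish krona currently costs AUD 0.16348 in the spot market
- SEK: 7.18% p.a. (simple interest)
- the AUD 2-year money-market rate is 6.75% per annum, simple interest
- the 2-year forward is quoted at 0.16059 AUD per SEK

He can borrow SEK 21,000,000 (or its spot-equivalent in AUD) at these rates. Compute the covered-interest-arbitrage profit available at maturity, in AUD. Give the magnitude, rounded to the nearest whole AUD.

T = 2 years.
Route A — deposit SEK, sell forward: 21,000,000 × 1.143600 × 0.16059 = AUD 3,856,665.20.
Route B — convert at spot, deposit AUD: 21,000,000 × 0.16348 × 1.135000 = AUD 3,896,545.80.
The quoted forward undervalues SEK, so borrow SEK, convert to AUD at spot, deposit the AUD at 6.75%, and buy SEK forward at 0.16059 to cover the loan.
Profit = 3,896,545.80 − 3,856,665.20 = AUD 39,881.

AUD 39,881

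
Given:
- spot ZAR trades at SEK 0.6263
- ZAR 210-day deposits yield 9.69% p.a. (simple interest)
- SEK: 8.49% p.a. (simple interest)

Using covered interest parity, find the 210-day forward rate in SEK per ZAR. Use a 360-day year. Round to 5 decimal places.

T = 210/360 years.
SEK accumulates by 1 + 0.0849×210/360 = 1.049525.
ZAR growth factor: 1 + 0.0969×210/360 = 1.056525.
Forward (SEK per ZAR) = 0.6263 × 1.049525 / 1.056525 = 0.6221505.

0.62215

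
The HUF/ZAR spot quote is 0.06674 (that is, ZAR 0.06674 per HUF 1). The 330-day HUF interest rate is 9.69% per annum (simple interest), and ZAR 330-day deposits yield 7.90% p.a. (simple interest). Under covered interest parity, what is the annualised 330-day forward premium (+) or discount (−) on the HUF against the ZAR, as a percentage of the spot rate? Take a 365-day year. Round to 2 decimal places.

-1.65%

T = 330/365 years.
CIP forward (ZAR per HUF) = 0.06674 × 1.0714247/1.0876082 = 0.06574692.
(F − S)/S ÷ T = (0.06574692 − 0.06674)/0.06674/(330/365) = -0.016458 → -1.65%.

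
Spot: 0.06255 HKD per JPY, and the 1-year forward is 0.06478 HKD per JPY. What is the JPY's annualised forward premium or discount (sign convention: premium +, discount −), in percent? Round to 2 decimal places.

T = 1 year.
JPY trades forward at +3.56515% vs spot over the period.
Annualise by dividing by T: 0.0356515 / 1 = 0.035652 → 3.57%.

+3.57%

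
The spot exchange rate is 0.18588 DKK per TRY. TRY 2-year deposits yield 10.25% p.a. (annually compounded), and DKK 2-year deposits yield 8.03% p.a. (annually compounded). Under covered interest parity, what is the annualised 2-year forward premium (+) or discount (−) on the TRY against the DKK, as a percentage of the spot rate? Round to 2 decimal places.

-1.99%

T = 2 years.
CIP forward (DKK per TRY) = 0.18588 × 1.1670481/1.2155063 = 0.17846958.
Annualised premium = (F − S)/S × (1/T) = (0.17846958 − 0.18588)/0.18588 ÷ 2 = -1.99%.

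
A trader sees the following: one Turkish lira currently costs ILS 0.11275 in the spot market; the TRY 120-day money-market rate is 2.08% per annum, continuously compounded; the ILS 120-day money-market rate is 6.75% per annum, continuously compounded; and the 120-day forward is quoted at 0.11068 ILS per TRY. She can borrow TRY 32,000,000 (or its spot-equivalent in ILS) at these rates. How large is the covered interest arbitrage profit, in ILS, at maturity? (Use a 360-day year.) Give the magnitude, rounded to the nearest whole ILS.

T = 120/360 years.
Invest the TRY and cover forward: 32,000,000 × 1.006957425 × 0.11068 = ILS 3,566,401.53.
Convert at spot and invest in ILS: 32,000,000 × 0.11275 × 1.022755034 = ILS 3,690,100.16.
The quoted forward undervalues TRY, so borrow TRY, convert to ILS at spot, deposit the ILS at 6.75%, and buy TRY forward at 0.11068 to cover the loan.
Arbitrage profit = |3,566,401.53 − 3,690,100.16| = ILS 123,699.

ILS 123,699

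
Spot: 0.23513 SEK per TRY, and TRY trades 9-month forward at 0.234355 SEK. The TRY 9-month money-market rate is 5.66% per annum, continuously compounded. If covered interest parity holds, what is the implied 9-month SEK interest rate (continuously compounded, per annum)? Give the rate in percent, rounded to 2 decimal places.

T = 9/12 years.
CIP gives F = S · g_SEK/g_TRY, so g_SEK/g_TRY = 0.234355/0.23513 = 0.9967040.
TRY growth factor: e^(0.0566×9/12) = 1.0433639.
So the SEK growth factor = 1.039925.
r = ln(1.039925)/(9/12) = 0.052198 → 5.22%.

5.22%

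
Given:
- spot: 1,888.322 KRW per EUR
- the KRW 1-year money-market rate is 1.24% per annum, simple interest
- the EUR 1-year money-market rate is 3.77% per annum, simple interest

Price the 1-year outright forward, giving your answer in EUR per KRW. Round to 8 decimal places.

0.00054280

T = 1 year.
KRW growth factor: 1 + 0.0124×1 = 1.012400.
EUR growth factor: 1 + 0.0377×1 = 1.037700.
CIP: F = S · (grow KRW)/(grow EUR) = 1888.322 × 1.012400/1.037700 = 1842.283 KRW per EUR.
Quoted the other way: 1/1842.283 = 0.00054280 EUR per KRW.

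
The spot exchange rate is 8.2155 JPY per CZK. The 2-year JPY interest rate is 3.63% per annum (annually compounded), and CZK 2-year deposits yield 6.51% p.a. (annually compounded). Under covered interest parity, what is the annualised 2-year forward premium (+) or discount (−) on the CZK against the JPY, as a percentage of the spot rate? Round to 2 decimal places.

-2.67%

T = 2 years.
No-arbitrage forward: 8.2155 × 1.0739177 / 1.134438 = 7.7772173 JPY/CZK.
Annualised premium = (F − S)/S × (1/T) = (7.7772173 − 8.2155)/8.2155 ÷ 2 = -2.67%.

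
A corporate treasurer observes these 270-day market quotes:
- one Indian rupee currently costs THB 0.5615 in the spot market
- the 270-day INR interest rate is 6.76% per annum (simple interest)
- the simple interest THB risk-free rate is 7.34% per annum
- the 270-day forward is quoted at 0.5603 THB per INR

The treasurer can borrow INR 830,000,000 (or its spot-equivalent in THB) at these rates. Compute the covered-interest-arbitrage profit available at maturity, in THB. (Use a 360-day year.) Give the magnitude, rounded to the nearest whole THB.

THB 3,073,793

T = 270/360 years.
Invest the INR and cover forward: 830,000,000 × 1.050700 × 0.5603 = THB 488,626,984.30.
Convert at spot and invest in THB: 830,000,000 × 0.5615 × 1.055050 = THB 491,700,777.25.
The quoted forward undervalues INR, so borrow INR, convert to THB at spot, deposit the THB at 7.34%, and buy INR forward at 0.5603 to cover the loan.
The gap between the two covered legs is THB 3,073,793.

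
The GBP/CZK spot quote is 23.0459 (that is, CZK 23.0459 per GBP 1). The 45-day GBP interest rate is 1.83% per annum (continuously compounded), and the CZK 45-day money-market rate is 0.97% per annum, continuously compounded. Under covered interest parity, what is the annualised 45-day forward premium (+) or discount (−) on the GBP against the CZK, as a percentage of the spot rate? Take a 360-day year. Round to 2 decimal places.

T = 45/360 years.
No-arbitrage forward: 23.0459 × 1.0012132 / 1.0022901 = 23.0211386 CZK/GBP.
Annualised premium = (F − S)/S × (1/T) = (23.0211386 − 23.0459)/23.0459 ÷ (45/360) = -0.86%.

-0.86%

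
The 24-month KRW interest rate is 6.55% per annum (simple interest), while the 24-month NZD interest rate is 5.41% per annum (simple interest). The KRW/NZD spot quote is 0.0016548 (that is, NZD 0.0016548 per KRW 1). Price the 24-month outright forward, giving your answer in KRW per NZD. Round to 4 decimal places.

T = 2 years.
Growth of 1 NZD over T: 1 + 0.0541×2 = 1.108200.
KRW accumulates by 1 + 0.0655×2 = 1.131000.
Forward (NZD per KRW) = 0.0016548 × 1.108200 / 1.131000 = 0.00162144064.
Invert for KRW per NZD: 1 / 0.00162144064 = 616.7355.

616.7355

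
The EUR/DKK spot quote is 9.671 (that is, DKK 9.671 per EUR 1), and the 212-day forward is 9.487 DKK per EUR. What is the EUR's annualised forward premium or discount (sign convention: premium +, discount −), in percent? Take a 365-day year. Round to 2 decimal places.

-3.28%

T = 212/365 years.
(F − S)/S = (9.487 − 9.671)/9.671 = -0.0190260.
×(1/T) gives -3.28% p.a.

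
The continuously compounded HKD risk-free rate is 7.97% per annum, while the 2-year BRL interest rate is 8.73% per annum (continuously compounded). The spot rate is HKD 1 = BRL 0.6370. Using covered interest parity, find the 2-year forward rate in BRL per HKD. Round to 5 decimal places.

0.64676

T = 2 years.
Growth of 1 BRL over T: e^(0.0873×2) = 1.1907698.
Growth of 1 HKD over T: e^(0.0797×2) = 1.172807.
CIP: F = S · (grow BRL)/(grow HKD) = 0.637 × 1.1907698/1.172807 = 0.6467563 BRL per HKD.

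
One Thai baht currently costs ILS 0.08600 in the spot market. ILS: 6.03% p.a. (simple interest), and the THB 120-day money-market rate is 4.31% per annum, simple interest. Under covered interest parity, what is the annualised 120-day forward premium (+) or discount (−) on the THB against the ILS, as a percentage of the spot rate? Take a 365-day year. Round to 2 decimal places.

T = 120/365 years.
F = S · g_ILS/g_THB = 0.086 × 1.0198247/1.0141699 = 0.08647952.
(F − S)/S ÷ T = (0.08647952 − 0.086)/0.086/(120/365) = 0.016960 → 1.70%.

+1.70%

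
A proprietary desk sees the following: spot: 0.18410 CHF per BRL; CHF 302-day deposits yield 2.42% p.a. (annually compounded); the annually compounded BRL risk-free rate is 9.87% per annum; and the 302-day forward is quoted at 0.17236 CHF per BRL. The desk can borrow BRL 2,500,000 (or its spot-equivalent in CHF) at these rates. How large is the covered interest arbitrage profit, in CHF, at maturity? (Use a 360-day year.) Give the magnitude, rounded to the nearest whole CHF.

T = 302/360 years.
Keep in BRL, deliver into the forward: 2,500,000·1.0821639·0.17236 = CHF 466,304.42.
Swap to CHF now, deposit: 2,500,000·0.18410·1.0202619 = CHF 469,575.54.
The quoted forward undervalues BRL, so borrow BRL, convert to CHF at spot, deposit the CHF at 2.42%, and buy BRL forward at 0.17236 to cover the loan.
Arbitrage profit = |466,304.42 − 469,575.54| = CHF 3,271.

CHF 3,271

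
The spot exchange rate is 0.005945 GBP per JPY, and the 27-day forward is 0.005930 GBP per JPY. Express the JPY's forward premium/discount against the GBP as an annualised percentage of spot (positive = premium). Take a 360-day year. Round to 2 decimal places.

T = 27/360 years.
JPY trades forward at -0.25231% vs spot over the period.
Annualise by dividing by T: -0.0025231 / (27/360) = -0.033641 → -3.36%.

-3.36%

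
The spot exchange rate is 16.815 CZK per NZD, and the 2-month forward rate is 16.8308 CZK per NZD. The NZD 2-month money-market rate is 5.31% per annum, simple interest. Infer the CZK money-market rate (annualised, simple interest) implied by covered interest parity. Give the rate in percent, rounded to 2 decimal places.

5.88%

T = 2/12 years.
F/S = 16.8308/16.815 = 1.0009396 = (growth of CZK) / (growth of NZD).
The NZD side grows by 1 + 0.0531×2/12 = 1.008850.
That pins the CZK growth at 1.0097979.
r = (1.0097979 − 1)/(2/12) = 0.058787 → 5.88%.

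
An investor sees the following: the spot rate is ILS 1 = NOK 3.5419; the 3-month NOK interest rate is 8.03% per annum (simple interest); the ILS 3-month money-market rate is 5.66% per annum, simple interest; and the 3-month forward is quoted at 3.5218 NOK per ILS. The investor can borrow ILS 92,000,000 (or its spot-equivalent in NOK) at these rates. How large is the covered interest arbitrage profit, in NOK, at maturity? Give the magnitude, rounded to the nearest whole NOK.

T = 3/12 years.
Route A — deposit ILS, sell forward: 92,000,000 × 1.014150 × 3.5218 = NOK 328,590,279.24.
Route B — convert at spot, deposit NOK: 92,000,000 × 3.5419 × 1.020075 = NOK 332,396,335.11.
The quoted forward undervalues ILS, so borrow ILS, convert to NOK at spot, deposit the NOK at 8.03%, and buy ILS forward at 3.5218 to cover the loan.
Profit = 332,396,335.11 − 328,590,279.24 = NOK 3,806,056.

NOK 3,806,056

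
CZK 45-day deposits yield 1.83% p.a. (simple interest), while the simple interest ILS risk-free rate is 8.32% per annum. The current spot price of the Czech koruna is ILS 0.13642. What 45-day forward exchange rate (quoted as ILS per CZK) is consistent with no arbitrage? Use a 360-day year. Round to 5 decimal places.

T = 45/360 years.
ILS growth factor: 1 + 0.0832×45/360 = 1.010400.
CZK accumulates by 1 + 0.0183×45/360 = 1.0022875.
CIP: F = S · (grow ILS)/(grow CZK) = 0.13642 × 1.010400/1.0022875 = 0.1375242 ILS per CZK.

0.13752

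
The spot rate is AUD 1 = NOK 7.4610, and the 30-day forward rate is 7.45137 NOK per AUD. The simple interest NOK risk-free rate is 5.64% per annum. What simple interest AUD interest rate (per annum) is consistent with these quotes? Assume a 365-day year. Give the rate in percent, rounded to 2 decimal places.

T = 30/365 years.
CIP gives F = S · g_NOK/g_AUD, so g_NOK/g_AUD = 7.45137/7.461 = 0.9987093.
NOK growth factor: 1 + 0.0564×30/365 = 1.0046356.
Hence g_AUD = 1.005934.
r = (1.005934 − 1)/(30/365) = 0.072197 → 7.22%.

7.22%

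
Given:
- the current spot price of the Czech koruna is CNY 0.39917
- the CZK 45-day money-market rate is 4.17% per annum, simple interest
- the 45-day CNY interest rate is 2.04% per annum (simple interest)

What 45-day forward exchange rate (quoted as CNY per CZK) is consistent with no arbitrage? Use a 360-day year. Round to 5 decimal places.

T = 45/360 years.
Growth of 1 CNY over T: 1 + 0.0204×45/360 = 1.002550.
Growth of 1 CZK over T: 1 + 0.0417×45/360 = 1.0052125.
Forward (CNY per CZK) = 0.39917 × 1.002550 / 1.0052125 = 0.3981127.

0.39811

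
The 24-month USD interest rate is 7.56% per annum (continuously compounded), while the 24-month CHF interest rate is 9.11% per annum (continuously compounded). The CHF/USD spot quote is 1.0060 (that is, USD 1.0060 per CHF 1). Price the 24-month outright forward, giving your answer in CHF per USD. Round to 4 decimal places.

1.0253

T = 2 years.
USD growth factor: e^(0.0756×2) = 1.1632293.
Growth of 1 CHF over T: e^(0.0911×2) = 1.1998541.
Forward (USD per CHF) = 1.006 × 1.1632293 / 1.1998541 = 0.9752925.
Invert for CHF per USD: 1 / 0.9752925 = 1.0253.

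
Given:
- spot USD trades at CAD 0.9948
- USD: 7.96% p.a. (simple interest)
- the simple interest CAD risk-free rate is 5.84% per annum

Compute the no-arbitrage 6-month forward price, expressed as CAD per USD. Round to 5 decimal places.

T = 6/12 years.
CAD growth factor: 1 + 0.0584×6/12 = 1.029200.
USD growth factor: 1 + 0.0796×6/12 = 1.039800.
Forward (CAD per USD) = 0.9948 × 1.029200 / 1.039800 = 0.9846587.

0.98466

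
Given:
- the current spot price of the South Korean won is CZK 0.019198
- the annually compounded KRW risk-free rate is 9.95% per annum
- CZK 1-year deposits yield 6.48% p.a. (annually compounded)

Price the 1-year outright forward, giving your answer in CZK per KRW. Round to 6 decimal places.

0.018592

T = 1 year.
CZK accumulates by (1 + 0.0648)^1 = 1.064800.
Growth of 1 KRW over T: (1 + 0.0995)^1 = 1.099500.
CIP: F = S · (grow CZK)/(grow KRW) = 0.019198 × 1.064800/1.099500 = 0.01859211 CZK per KRW.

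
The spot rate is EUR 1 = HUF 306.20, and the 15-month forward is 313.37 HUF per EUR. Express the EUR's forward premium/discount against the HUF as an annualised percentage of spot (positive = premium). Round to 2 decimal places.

T = 15/12 years.
(F − S)/S = (313.37 − 306.2)/306.2 = 0.0234161.
×(1/T) gives 1.87% p.a.

+1.87%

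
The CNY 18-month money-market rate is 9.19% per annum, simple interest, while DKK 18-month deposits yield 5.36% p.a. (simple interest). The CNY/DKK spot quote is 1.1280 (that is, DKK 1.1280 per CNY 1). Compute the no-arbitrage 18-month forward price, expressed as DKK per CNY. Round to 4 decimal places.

T = 18/12 years.
Growth of 1 DKK over T: 1 + 0.0536×18/12 = 1.080400.
CNY growth factor: 1 + 0.0919×18/12 = 1.137850.
Forward (DKK per CNY) = 1.128 × 1.080400 / 1.137850 = 1.071047.

1.0710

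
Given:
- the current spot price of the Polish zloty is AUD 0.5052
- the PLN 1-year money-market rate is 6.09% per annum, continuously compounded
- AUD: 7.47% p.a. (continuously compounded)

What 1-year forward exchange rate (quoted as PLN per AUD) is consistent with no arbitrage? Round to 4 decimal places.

T = 1 year.
AUD growth factor: e^(0.0747×1) = 1.0775608.
PLN growth factor: e^(0.0609×1) = 1.0627926.
CIP: F = S · (grow AUD)/(grow PLN) = 0.5052 × 1.0775608/1.0627926 = 0.5122201 AUD per PLN.
Quoted the other way: 1/0.5122201 = 1.9523 PLN per AUD.

1.9523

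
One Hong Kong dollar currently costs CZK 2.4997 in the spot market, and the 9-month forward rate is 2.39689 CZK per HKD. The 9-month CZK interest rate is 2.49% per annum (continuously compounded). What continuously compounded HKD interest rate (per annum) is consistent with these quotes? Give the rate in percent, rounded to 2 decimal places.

8.09%

T = 9/12 years.
F/S = 2.39689/2.4997 = 0.9588711 = (growth of CZK) / (growth of HKD).
CZK growth factor: e^(0.0249×9/12) = 1.0188505.
Hence g_HKD = 1.0625521.
r = ln(1.0625521)/(9/12) = 0.080898 → 8.09%.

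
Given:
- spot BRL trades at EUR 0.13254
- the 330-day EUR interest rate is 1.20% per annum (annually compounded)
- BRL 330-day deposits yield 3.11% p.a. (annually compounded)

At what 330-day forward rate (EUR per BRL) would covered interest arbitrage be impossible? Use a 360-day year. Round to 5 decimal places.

0.13029

T = 330/360 years.
EUR growth factor: (1 + 0.0120)^(330/360) = 1.0109945.
Growth of 1 BRL over T: (1 + 0.0311)^(330/360) = 1.0284718.
So F = 0.13254 × 1.0109945 / 1.0284718 = 0.1302877 (EUR/BRL).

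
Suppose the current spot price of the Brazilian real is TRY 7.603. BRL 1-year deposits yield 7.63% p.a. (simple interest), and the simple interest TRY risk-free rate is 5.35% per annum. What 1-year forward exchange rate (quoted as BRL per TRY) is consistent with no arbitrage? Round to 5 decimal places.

0.13437

T = 1 year.
TRY accumulates by 1 + 0.0535×1 = 1.053500.
BRL accumulates by 1 + 0.0763×1 = 1.076300.
Forward (TRY per BRL) = 7.603 × 1.053500 / 1.076300 = 7.441940.
Quoted the other way: 1/7.441940 = 0.13437 BRL per TRY.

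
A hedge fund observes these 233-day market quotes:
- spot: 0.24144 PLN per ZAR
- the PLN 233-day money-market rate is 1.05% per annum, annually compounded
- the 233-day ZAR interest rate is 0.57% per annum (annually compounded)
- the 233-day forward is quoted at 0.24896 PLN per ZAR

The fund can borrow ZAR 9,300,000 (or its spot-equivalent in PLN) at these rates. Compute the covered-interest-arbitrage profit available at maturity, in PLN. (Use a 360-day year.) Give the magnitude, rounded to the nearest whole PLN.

T = 233/360 years.
Route A — deposit ZAR, sell forward: 9,300,000 × 1.003685467 × 0.24896 = PLN 2,323,861.06.
Route B — convert at spot, deposit PLN: 9,300,000 × 0.24144 × 1.006783306 = PLN 2,260,623.18.
The quoted forward overvalues ZAR, so borrow PLN, buy ZAR at spot, deposit the ZAR at 0.57%, and sell the proceeds forward at 0.24896.
Arbitrage profit = |2,323,861.06 − 2,260,623.18| = PLN 63,238.

PLN 63,238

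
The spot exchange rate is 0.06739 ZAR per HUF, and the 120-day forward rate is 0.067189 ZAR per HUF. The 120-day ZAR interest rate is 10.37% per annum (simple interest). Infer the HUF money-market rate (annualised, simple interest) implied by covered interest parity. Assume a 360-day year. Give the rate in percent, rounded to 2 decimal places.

11.30%

T = 120/360 years.
CIP gives F = S · g_ZAR/g_HUF, so g_ZAR/g_HUF = 0.067189/0.06739 = 0.9970174.
ZAR growth factor: 1 + 0.1037×120/360 = 1.0345667.
Hence g_HUF = 1.0376616.
(1.0376616 − 1)/T = 0.112985, i.e. 11.30%.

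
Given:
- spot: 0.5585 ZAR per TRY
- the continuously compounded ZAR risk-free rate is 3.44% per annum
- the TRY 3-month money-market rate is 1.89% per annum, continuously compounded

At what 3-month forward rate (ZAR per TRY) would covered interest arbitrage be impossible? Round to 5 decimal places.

T = 3/12 years.
ZAR growth factor: e^(0.0344×3/12) = 1.0086371.
Growth of 1 TRY over T: e^(0.0189×3/12) = 1.0047362.
CIP: F = S · (grow ZAR)/(grow TRY) = 0.5585 × 1.0086371/1.0047362 = 0.5606684 ZAR per TRY.

0.56067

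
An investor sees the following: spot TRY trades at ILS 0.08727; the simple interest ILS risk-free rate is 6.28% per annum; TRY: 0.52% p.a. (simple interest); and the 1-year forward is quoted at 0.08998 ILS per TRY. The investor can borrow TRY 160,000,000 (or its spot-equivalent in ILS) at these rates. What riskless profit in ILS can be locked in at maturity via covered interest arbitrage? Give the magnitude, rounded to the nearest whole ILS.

T = 1 year.
Route A — deposit TRY, sell forward: 160,000,000 × 1.005200 × 0.08998 = ILS 14,471,663.36.
Route B — convert at spot, deposit ILS: 160,000,000 × 0.08727 × 1.062800 = ILS 14,840,088.96.
The quoted forward undervalues TRY, so borrow TRY, convert to ILS at spot, deposit the ILS at 6.28%, and buy TRY forward at 0.08998 to cover the loan.
The gap between the two covered legs is ILS 368,426.

ILS 368,426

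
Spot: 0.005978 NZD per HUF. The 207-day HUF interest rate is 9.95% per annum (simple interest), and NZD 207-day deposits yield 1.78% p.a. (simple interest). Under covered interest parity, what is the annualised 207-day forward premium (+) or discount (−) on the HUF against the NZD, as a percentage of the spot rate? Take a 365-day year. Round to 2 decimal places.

T = 207/365 years.
F = S · g_NZD/g_HUF = 0.005978 × 1.0100948/1.0564288 = 0.005715810.
(F − S)/S ÷ T = (0.005715810 − 0.005978)/0.005978/(207/365) = -0.077336 → -7.73%.

-7.73%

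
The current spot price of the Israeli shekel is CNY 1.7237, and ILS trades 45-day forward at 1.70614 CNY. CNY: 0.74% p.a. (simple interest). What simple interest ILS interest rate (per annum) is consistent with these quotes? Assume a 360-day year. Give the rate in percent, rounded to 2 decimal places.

T = 45/360 years.
CIP gives F = S · g_CNY/g_ILS, so g_CNY/g_ILS = 1.70614/1.7237 = 0.9898126.
CNY growth factor: 1 + 0.0074×45/360 = 1.000925.
Hence g_ILS = 1.0112268.
(1.0112268 − 1)/T = 0.089814, i.e. 8.98%.

8.98%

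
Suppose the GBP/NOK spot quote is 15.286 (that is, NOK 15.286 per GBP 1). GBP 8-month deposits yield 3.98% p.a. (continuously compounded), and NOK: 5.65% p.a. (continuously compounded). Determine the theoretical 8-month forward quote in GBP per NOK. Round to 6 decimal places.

T = 8/12 years.
NOK growth factor: e^(0.0565×8/12) = 1.038385.
Growth of 1 GBP over T: e^(0.0398×8/12) = 1.0268885.
CIP: F = S · (grow NOK)/(grow GBP) = 15.286 × 1.038385/1.0268885 = 15.45713 NOK per GBP.
Quoted the other way: 1/15.45713 = 0.064695 GBP per NOK.

0.064695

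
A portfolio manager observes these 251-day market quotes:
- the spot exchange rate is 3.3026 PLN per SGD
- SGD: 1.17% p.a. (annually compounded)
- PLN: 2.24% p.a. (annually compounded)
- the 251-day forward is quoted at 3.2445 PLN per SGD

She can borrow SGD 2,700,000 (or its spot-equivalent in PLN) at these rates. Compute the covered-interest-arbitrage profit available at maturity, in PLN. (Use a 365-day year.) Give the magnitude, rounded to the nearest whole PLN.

PLN 223,397

T = 251/365 years.
Keep in SGD, deliver into the forward: 2,700,000·1.008031128·3.2445 = PLN 8,830,503.89.
Swap to PLN now, deposit: 2,700,000·3.3026·1.015350473 = PLN 9,053,900.47.
The quoted forward undervalues SGD, so borrow SGD, convert to PLN at spot, deposit the PLN at 2.24%, and buy SGD forward at 3.2445 to cover the loan.
Arbitrage profit = |8,830,503.89 − 9,053,900.47| = PLN 223,397.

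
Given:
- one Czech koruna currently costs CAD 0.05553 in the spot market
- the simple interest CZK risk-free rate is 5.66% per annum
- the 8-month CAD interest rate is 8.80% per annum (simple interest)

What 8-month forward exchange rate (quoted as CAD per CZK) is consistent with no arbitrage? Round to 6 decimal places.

T = 8/12 years.
Growth of 1 CAD over T: 1 + 0.0880×8/12 = 1.0586667.
Growth of 1 CZK over T: 1 + 0.0566×8/12 = 1.0377333.
CIP: F = S · (grow CAD)/(grow CZK) = 0.05553 × 1.0586667/1.0377333 = 0.05665016 CAD per CZK.

0.056650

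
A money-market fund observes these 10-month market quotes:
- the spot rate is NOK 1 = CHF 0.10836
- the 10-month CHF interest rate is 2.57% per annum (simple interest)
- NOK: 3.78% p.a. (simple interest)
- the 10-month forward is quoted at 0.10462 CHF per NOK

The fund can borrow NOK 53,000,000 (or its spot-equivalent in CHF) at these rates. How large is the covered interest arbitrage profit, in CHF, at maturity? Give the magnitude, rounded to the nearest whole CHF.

T = 10/12 years.
Keep in NOK, deliver into the forward: 53,000,000·1.031500·0.10462 = CHF 5,719,523.09.
Swap to CHF now, deposit: 53,000,000·0.10836·1.021416667 = CHF 5,866,077.63.
The quoted forward undervalues NOK, so borrow NOK, convert to CHF at spot, deposit the CHF at 2.57%, and buy NOK forward at 0.10462 to cover the loan.
Profit = 5,866,077.63 − 5,719,523.09 = CHF 146,555.

CHF 146,555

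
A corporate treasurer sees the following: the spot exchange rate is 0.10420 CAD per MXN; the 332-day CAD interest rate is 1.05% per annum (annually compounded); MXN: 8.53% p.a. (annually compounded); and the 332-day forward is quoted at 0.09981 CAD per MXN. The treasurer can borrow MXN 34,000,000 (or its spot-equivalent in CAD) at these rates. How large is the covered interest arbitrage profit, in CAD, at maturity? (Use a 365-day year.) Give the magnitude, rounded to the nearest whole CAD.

T = 332/365 years.
Keep in MXN, deliver into the forward: 34,000,000·1.077297647·0.09981 = CAD 3,655,852.66.
Swap to CAD now, deposit: 34,000,000·0.10420·1.009546169 = CAD 3,576,620.17.
The quoted forward overvalues MXN, so borrow CAD, buy MXN at spot, deposit the MXN at 8.53%, and sell the proceeds forward at 0.09981.
Arbitrage profit = |3,655,852.66 − 3,576,620.17| = CAD 79,232.

CAD 79,232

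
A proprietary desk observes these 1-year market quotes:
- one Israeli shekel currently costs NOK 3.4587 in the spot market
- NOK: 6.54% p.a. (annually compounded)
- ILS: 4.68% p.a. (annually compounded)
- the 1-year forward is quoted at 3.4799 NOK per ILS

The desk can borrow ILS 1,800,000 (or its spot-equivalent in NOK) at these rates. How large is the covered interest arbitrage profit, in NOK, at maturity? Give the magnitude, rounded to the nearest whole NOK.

NOK 75,851

T = 1 year.
Invest the ILS and cover forward: 1,800,000 × 1.046800 × 3.4799 = NOK 6,556,966.78.
Convert at spot and invest in NOK: 1,800,000 × 3.4587 × 1.065400 = NOK 6,632,818.16.
The quoted forward undervalues ILS, so borrow ILS, convert to NOK at spot, deposit the NOK at 6.54%, and buy ILS forward at 3.4799 to cover the loan.
Profit = 6,632,818.16 − 6,556,966.78 = NOK 75,851.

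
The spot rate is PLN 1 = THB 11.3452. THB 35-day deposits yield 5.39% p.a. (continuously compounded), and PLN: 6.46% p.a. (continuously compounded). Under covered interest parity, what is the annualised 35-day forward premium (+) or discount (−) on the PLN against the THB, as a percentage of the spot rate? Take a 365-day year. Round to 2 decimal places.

-1.07%

T = 35/365 years.
No-arbitrage forward: 11.3452 × 1.0051819 / 1.0062137 = 11.3335663 THB/PLN.
Annualised premium = (F − S)/S × (1/T) = (11.3335663 − 11.3452)/11.3452 ÷ (35/365) = -1.07%.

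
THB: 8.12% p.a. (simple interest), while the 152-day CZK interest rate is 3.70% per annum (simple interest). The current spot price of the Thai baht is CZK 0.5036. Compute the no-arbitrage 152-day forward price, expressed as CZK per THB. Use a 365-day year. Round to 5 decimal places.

T = 152/365 years.
CZK growth factor: 1 + 0.0370×152/365 = 1.0154082.
THB growth factor: 1 + 0.0812×152/365 = 1.0338148.
So F = 0.5036 × 1.0154082 / 1.0338148 = 0.4946336 (CZK/THB).

0.49463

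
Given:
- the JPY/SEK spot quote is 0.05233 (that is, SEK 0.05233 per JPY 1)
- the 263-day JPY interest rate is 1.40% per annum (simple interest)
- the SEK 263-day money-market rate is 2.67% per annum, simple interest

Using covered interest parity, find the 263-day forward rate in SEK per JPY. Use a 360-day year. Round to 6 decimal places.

T = 263/360 years.
SEK growth factor: 1 + 0.0267×263/360 = 1.0195058.
JPY growth factor: 1 + 0.0140×263/360 = 1.0102278.
So F = 0.05233 × 1.0195058 / 1.0102278 = 0.05281060 (SEK/JPY).

0.052811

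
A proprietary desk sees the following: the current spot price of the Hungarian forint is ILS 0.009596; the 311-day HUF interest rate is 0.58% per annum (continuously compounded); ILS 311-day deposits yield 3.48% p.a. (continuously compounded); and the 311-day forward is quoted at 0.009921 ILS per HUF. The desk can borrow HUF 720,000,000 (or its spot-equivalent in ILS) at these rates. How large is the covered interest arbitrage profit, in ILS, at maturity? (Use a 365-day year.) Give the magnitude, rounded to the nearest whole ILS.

T = 311/365 years.
Route A — deposit HUF, sell forward: 720,000,000 × 1.004954149 × 0.009921 = ILS 7,178,508.08.
Route B — convert at spot, deposit ILS: 720,000,000 × 0.009596 × 1.03009549 = ILS 7,117,053.35.
The quoted forward overvalues HUF, so borrow ILS, buy HUF at spot, deposit the HUF at 0.58%, and sell the proceeds forward at 0.009921.
The gap between the two covered legs is ILS 61,455.

ILS 61,455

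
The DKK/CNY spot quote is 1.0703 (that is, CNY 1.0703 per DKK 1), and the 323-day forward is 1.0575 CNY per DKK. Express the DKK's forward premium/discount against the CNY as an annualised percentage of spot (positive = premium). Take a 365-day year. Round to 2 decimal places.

-1.35%

T = 323/365 years.
(F − S)/S = (1.0575 − 1.0703)/1.0703 = -0.0119593.
Per annum: -0.0119593 / (323/365) = -0.013514 = -1.35%.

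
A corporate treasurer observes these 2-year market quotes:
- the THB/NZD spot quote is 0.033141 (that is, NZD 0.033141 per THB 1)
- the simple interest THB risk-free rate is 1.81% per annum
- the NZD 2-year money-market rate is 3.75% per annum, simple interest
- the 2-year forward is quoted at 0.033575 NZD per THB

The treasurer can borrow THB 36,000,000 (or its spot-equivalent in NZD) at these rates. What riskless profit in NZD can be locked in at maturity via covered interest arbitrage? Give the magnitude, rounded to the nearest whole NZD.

T = 2 years.
Invest the THB and cover forward: 36,000,000 × 1.036200 × 0.033575 = NZD 1,252,454.94.
Convert at spot and invest in NZD: 36,000,000 × 0.033141 × 1.075000 = NZD 1,282,556.70.
The quoted forward undervalues THB, so borrow THB, convert to NZD at spot, deposit the NZD at 3.75%, and buy THB forward at 0.033575 to cover the loan.
The gap between the two covered legs is NZD 30,102.

NZD 30,102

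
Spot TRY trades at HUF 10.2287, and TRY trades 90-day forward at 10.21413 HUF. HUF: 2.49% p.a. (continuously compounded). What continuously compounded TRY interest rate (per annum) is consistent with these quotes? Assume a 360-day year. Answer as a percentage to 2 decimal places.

T = 90/360 years.
CIP gives F = S · g_HUF/g_TRY, so g_HUF/g_TRY = 10.21413/10.2287 = 0.9985756.
The HUF side grows by e^(0.0249×90/360) = 1.0062444.
So the TRY growth factor = 1.0076797.
Take logs: ln 1.0076797 / (90/360) = 0.030601, so 3.06%.

3.06%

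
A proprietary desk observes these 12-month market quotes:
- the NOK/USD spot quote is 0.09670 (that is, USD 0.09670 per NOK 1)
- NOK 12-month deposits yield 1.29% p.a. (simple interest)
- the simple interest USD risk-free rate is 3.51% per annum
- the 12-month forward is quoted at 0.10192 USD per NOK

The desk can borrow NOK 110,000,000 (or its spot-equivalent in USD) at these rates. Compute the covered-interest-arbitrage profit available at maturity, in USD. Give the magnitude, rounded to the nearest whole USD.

T = 1 year.
Route A — deposit NOK, sell forward: 110,000,000 × 1.012900 × 0.10192 = USD 11,355,824.48.
Route B — convert at spot, deposit USD: 110,000,000 × 0.09670 × 1.035100 = USD 11,010,358.70.
The quoted forward overvalues NOK, so borrow USD, buy NOK at spot, deposit the NOK at 1.29%, and sell the proceeds forward at 0.10192.
Arbitrage profit = |11,355,824.48 − 11,010,358.70| = USD 345,466.

USD 345,466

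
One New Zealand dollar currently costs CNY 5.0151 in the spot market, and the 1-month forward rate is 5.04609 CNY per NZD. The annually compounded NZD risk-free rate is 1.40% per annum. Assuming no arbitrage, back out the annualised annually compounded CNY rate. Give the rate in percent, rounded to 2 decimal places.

9.18%

T = 1/12 years.
CIP gives F = S · g_CNY/g_NZD, so g_CNY/g_NZD = 5.04609/5.0151 = 1.0061793.
The NZD side grows by (1 + 0.0140)^(1/12) = 1.0011592.
So the CNY growth factor = 1.0073457.
Annualise: 1.0073457^(12/1) − 1 = 0.091798 = 9.18%.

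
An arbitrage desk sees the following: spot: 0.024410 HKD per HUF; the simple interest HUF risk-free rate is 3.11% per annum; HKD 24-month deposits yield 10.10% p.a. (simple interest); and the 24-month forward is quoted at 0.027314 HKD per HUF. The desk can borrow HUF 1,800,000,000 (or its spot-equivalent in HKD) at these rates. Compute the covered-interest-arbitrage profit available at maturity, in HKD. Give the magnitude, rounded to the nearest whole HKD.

T = 2 years.
Invest the HUF and cover forward: 1,800,000,000 × 1.062200 × 0.027314 = HKD 52,223,275.44.
Convert at spot and invest in HKD: 1,800,000,000 × 0.024410 × 1.202000 = HKD 52,813,476.00.
The quoted forward undervalues HUF, so borrow HUF, convert to HKD at spot, deposit the HKD at 10.10%, and buy HUF forward at 0.027314 to cover the loan.
Arbitrage profit = |52,223,275.44 − 52,813,476.00| = HKD 590,201.

HKD 590,201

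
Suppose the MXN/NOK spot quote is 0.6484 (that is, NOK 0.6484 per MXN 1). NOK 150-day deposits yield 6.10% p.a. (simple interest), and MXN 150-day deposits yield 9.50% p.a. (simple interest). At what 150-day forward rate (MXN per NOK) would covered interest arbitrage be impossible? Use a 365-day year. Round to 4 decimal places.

1.5633

T = 150/365 years.
NOK accumulates by 1 + 0.0610×150/365 = 1.0250685.
MXN accumulates by 1 + 0.0950×150/365 = 1.0390411.
Forward (NOK per MXN) = 0.6484 × 1.0250685 / 1.0390411 = 0.6396806.
Invert for MXN per NOK: 1 / 0.6396806 = 1.5633.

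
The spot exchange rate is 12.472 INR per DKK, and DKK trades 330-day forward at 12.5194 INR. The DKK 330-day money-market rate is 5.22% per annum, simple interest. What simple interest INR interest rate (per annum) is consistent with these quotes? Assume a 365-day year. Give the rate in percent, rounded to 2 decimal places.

5.66%

T = 330/365 years.
F/S = 12.5194/12.472 = 1.0038005 = (growth of INR) / (growth of DKK).
DKK growth factor: 1 + 0.0522×330/365 = 1.0471945.
So the INR growth factor = 1.0511744.
(1.0511744 − 1)/T = 0.056602, i.e. 5.66%.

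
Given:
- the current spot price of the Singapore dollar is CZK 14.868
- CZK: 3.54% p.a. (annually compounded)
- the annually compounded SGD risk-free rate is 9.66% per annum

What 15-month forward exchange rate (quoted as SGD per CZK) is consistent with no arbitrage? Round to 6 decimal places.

0.072264

T = 15/12 years.
Growth of 1 CZK over T: (1 + 0.0354)^(15/12) = 1.0444441.
Growth of 1 SGD over T: (1 + 0.0966)^(15/12) = 1.1221743.
CIP: F = S · (grow CZK)/(grow SGD) = 14.868 × 1.0444441/1.1221743 = 13.83813 CZK per SGD.
Quoted the other way: 1/13.83813 = 0.072264 SGD per CZK.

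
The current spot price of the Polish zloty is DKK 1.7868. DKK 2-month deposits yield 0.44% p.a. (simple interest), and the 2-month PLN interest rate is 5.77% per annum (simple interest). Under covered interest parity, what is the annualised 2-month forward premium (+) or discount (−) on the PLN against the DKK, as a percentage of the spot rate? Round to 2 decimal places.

T = 2/12 years.
CIP forward (DKK per PLN) = 1.7868 × 1.0007333/1.0096167 = 1.7710783.
Annualised premium = (F − S)/S × (1/T) = (1.7710783 − 1.7868)/1.7868 ÷ (2/12) = -5.28%.

-5.28%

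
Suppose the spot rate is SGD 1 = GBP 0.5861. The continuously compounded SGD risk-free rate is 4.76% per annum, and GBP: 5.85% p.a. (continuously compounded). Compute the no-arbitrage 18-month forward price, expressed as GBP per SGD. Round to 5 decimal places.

0.59576

T = 18/12 years.
Growth of 1 GBP over T: e^(0.0585×18/12) = 1.0917152.
SGD growth factor: e^(0.0476×18/12) = 1.0740107.
Forward (GBP per SGD) = 0.5861 × 1.0917152 / 1.0740107 = 0.5957615.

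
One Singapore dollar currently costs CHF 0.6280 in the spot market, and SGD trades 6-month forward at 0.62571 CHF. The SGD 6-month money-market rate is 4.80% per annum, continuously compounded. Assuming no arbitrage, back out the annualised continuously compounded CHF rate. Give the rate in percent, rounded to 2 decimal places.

T = 6/12 years.
By CIP, F/S equals the CHF-to-SGD growth ratio: 0.62571/0.628 = 0.9963535.
The SGD side grows by e^(0.0480×6/12) = 1.0242903.
Hence g_CHF = 1.0205552.
Take logs: ln 1.0205552 / (6/12) = 0.040694, so 4.07%.

4.07%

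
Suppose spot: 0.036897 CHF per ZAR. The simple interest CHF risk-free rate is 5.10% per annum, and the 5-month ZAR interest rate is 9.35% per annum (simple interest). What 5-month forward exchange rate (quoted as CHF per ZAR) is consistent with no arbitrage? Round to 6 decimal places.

0.036268

T = 5/12 years.
CHF accumulates by 1 + 0.0510×5/12 = 1.021250.
ZAR accumulates by 1 + 0.0935×5/12 = 1.0389583.
CIP: F = S · (grow CHF)/(grow ZAR) = 0.036897 × 1.021250/1.0389583 = 0.03626812 CHF per ZAR.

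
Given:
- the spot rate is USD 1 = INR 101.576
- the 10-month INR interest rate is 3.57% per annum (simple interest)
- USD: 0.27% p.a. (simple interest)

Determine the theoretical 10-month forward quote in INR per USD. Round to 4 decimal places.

104.3631

T = 10/12 years.
Growth of 1 INR over T: 1 + 0.0357×10/12 = 1.029750.
USD accumulates by 1 + 0.0027×10/12 = 1.002250.
CIP: F = S · (grow INR)/(grow USD) = 101.576 × 1.029750/1.002250 = 104.363069 INR per USD.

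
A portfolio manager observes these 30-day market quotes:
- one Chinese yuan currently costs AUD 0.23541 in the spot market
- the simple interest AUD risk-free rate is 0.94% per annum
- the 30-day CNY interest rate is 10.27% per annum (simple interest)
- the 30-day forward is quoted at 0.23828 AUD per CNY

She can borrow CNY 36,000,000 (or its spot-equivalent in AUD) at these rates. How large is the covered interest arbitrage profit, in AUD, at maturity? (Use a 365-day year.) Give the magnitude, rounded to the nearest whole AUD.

AUD 169,181

T = 30/365 years.
Route A — deposit CNY, sell forward: 36,000,000 × 1.008441096 × 0.23828 = AUD 8,650,488.40.
Route B — convert at spot, deposit AUD: 36,000,000 × 0.23541 × 1.000772603 = AUD 8,481,307.63.
The quoted forward overvalues CNY, so borrow AUD, buy CNY at spot, deposit the CNY at 10.27%, and sell the proceeds forward at 0.23828.
Arbitrage profit = |8,650,488.40 − 8,481,307.63| = AUD 169,181.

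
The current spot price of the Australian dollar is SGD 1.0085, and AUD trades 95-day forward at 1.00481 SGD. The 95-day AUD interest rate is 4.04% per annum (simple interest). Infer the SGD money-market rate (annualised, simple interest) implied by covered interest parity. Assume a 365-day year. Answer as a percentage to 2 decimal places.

T = 95/365 years.
F/S = 1.00481/1.0085 = 0.9963411 = (growth of SGD) / (growth of AUD).
AUD growth factor: 1 + 0.0404×95/365 = 1.0105151.
Hence g_SGD = 1.0068177.
r = (1.0068177 − 1)/(95/365) = 0.026194 → 2.62%.

2.62%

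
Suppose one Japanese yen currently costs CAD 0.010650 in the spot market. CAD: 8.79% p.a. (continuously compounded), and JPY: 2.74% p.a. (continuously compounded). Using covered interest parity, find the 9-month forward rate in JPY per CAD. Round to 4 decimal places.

T = 9/12 years.
CAD growth factor: e^(0.0879×9/12) = 1.0681466.
JPY growth factor: e^(0.0274×9/12) = 1.02076261.
So F = 0.01065 × 1.0681466 / 1.02076261 = 0.011144375 (CAD/JPY).
Quoted the other way: 1/0.011144375 = 89.7314 JPY per CAD.

89.7314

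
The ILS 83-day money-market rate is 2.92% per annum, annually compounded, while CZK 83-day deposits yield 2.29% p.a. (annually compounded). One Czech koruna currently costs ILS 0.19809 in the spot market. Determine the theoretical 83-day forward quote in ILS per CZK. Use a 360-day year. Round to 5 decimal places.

T = 83/360 years.
ILS growth factor: (1 + 0.0292)^(83/360) = 1.0066579.
CZK growth factor: (1 + 0.0229)^(83/360) = 1.0052338.
So F = 0.19809 × 1.0066579 / 1.0052338 = 0.1983706 (ILS/CZK).

0.19837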